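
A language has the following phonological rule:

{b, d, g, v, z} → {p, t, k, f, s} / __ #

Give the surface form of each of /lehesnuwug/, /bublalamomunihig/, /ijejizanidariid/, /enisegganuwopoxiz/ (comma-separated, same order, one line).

/lehesnuwug/: /g/ is a voiced obstruent in word-final position, so it devoices to [k]. → [lehesnuwuk].
/bublalamomunihig/: /g/ is a voiced obstruent in word-final position, so it devoices to [k]. → [bublalamomunihik].
/ijejizanidariid/: /d/ is a voiced obstruent in word-final position, so it devoices to [t]. → [ijejizanidariit].
/enisegganuwopoxiz/: /z/ is a voiced obstruent in word-final position, so it devoices to [s]. → [enisegganuwopoxis].

lehesnuwuk, bublalamomunihik, ijejizanidariit, enisegganuwopoxis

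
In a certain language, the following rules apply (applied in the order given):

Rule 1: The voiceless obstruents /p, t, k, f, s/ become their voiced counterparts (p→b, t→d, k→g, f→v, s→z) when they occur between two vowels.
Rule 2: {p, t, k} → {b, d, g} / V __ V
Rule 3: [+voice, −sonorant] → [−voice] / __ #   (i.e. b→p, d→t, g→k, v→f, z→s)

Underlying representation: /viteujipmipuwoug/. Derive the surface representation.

Rule 1 (intervocalic voicing): /t/ is a voiceless obstruent between vowels /i/ and /e/, so it voices to [d]. /p/ is a voiceless obstruent between vowels /i/ and /u/, so it voices to [b]. /viteujipmipuwoug/ → videujipmibuwoug.
Rule 2 (intervocalic voicing): no segment meets the environment; /videujipmibuwoug/ is unchanged.
Rule 3 (final devoicing): /g/ is a voiced obstruent in word-final position, so it devoices to [k]. /videujipmibuwoug/ → videujipmibuwouk.

videujipmibuwouk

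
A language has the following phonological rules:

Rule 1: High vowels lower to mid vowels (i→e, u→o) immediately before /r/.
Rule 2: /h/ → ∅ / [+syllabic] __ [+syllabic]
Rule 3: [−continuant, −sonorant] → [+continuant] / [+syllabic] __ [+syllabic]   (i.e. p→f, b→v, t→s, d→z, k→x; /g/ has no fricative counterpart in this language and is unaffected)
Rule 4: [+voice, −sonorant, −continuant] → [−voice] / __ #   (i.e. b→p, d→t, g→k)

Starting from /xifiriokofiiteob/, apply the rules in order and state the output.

xiferioxofiiseop

Rule 1 (pre-rhotic lowering): /i/ is a high vowel immediately before /r/, so it lowers to [e]. /xifiriokofiiteob/ → xiferiokofiiteob.
Rule 2 (intervocalic h-deletion): no segment meets the environment; /xiferiokofiiteob/ is unchanged.
Rule 3 (intervocalic spirantization): /k/ is a stop between vowels /o/ and /o/, so it spirantizes to the fricative [x]. /t/ is a stop between vowels /i/ and /e/, so it spirantizes to the fricative [s]. /xiferiokofiiteob/ → xiferioxofiiseob.
Rule 4 (final devoicing): /b/ is a voiced stop in word-final position, so it devoices to [p]. /xiferioxofiiseob/ → xiferioxofiiseop.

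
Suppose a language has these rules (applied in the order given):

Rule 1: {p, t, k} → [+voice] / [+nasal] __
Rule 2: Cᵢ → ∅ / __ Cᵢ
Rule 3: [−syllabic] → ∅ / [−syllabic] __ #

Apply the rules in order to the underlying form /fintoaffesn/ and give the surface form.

Rule 1 (post-nasal voicing): /t/ is a voiceless stop immediately after the nasal /n/, so it voices to [d]. /fintoaffesn/ → findoaffesn.
Rule 2 (degemination): /ff/ is a geminate; the first /f/ deletes. /findoaffesn/ → findoafesn.
Rule 3 (final cluster simplification): /n/ is the second consonant of a word-final cluster /sn/, so it deletes. /findoafesn/ → findoafes.

findoafes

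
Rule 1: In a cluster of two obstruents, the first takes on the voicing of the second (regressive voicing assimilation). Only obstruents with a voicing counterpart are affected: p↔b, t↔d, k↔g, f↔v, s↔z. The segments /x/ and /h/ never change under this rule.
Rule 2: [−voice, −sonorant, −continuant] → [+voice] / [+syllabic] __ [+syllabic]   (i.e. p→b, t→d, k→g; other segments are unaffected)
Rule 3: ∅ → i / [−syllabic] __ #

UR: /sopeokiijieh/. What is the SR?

Rule 1 (regressive voicing assimilation): no segment meets the environment; /sopeokiijieh/ is unchanged.
Rule 2 (intervocalic voicing): /p/ is a voiceless stop between vowels /o/ and /e/, so it voices to [b]. /k/ is a voiceless stop between vowels /o/ and /i/, so it voices to [g]. /sopeokiijieh/ → sobeogiijieh.
Rule 3 (final i-epenthesis): the form ends in the consonant /h/, so [i] is inserted word-finally. /sobeogiijieh/ → sobeogiijiehi.

sobeogiijiehi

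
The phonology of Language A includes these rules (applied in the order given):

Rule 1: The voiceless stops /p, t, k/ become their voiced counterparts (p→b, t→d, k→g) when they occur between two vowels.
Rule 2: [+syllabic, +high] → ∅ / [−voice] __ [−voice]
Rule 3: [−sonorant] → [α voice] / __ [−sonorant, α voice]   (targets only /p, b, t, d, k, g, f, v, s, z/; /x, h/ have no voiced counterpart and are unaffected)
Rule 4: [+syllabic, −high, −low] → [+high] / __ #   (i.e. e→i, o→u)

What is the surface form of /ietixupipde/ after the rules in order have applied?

iedixubibdi

Rule 1 (intervocalic voicing): /t/ is a voiceless stop between vowels /e/ and /i/, so it voices to [d]. /p/ is a voiceless stop between vowels /u/ and /i/, so it voices to [b]. /ietixupipde/ → iedixubipde.
Rule 2 (high vowel syncope): no segment meets the environment; /iedixubipde/ is unchanged.
Rule 3 (regressive voicing assimilation): /p/ precedes the voiced obstruent /d/, so it voices to [b] by assimilation. /iedixubipde/ → iedixubibde.
Rule 4 (final vowel raising): /e/ is a mid vowel in word-final position, so it raises to [i]. /iedixubibde/ → iedixubibdi.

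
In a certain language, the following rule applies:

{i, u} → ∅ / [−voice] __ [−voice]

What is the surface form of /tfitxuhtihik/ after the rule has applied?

/i/ is a high vowel flanked by voiceless consonants /f/ and /t/, so it deletes.
/u/ is a high vowel flanked by voiceless consonants /x/ and /h/, so it deletes.
/i/ is a high vowel flanked by voiceless consonants /t/ and /h/, so it deletes.
/i/ is a high vowel flanked by voiceless consonants /h/ and /k/, so it deletes.
Surface form: [tftxhthk].

tftxhthk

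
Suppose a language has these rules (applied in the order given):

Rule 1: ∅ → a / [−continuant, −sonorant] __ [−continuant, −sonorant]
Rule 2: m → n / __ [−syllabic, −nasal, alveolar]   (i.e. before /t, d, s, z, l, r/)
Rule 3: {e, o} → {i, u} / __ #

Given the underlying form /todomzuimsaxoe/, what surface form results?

todonzuinsaxoi

Rule 1 (stop-cluster a-epenthesis): no segment meets the environment; /todomzuimsaxoe/ is unchanged.
Rule 2 (nasal place assimilation): /m/ precedes the alveolar consonant /z/, so it assimilates in place to [n]. /m/ precedes the alveolar consonant /s/, so it assimilates in place to [n]. /todomzuimsaxoe/ → todonzuinsaxoe.
Rule 3 (final vowel raising): /e/ is a mid vowel in word-final position, so it raises to [i]. /todonzuinsaxoe/ → todonzuinsaxoi.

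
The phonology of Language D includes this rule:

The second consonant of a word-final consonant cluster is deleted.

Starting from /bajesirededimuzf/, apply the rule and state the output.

/f/ is the second consonant of a word-final cluster /zf/, so it deletes.
Surface form: [bajesirededimuz].

bajesirededimuz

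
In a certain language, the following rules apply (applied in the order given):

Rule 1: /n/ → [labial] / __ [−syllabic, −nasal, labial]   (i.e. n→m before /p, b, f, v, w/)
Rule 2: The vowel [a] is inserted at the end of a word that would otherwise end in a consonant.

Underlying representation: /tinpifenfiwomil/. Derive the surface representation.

timpifemfiwomila

Rule 1 (nasal place assimilation): /n/ precedes the labial consonant /p/, so it assimilates in place to [m]. /n/ precedes the labial consonant /f/, so it assimilates in place to [m]. /tinpifenfiwomil/ → timpifemfiwomil.
Rule 2 (final a-epenthesis): the form ends in the consonant /l/, so [a] is inserted word-finally. /timpifemfiwomil/ → timpifemfiwomila.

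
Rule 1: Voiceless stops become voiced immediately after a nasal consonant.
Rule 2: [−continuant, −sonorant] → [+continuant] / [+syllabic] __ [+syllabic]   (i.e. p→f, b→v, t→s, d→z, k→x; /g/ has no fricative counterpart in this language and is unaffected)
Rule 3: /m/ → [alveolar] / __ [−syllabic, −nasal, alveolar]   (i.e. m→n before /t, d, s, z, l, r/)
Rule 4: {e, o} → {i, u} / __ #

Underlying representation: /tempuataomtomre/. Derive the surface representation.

Rule 1 (post-nasal voicing): /p/ is a voiceless stop immediately after the nasal /m/, so it voices to [b]. /t/ is a voiceless stop immediately after the nasal /m/, so it voices to [d]. /tempuataomtomre/ → tembuataomdomre.
Rule 2 (intervocalic spirantization): /t/ is a stop between vowels /a/ and /a/, so it spirantizes to the fricative [s]. /tembuataomdomre/ → tembuasaomdomre.
Rule 3 (nasal place assimilation): /m/ precedes the alveolar consonant /d/, so it assimilates in place to [n]. /m/ precedes the alveolar consonant /r/, so it assimilates in place to [n]. /tembuasaomdomre/ → tembuasaondonre.
Rule 4 (final vowel raising): /e/ is a mid vowel in word-final position, so it raises to [i]. /tembuasaondonre/ → tembuasaondonri.

tembuasaondonri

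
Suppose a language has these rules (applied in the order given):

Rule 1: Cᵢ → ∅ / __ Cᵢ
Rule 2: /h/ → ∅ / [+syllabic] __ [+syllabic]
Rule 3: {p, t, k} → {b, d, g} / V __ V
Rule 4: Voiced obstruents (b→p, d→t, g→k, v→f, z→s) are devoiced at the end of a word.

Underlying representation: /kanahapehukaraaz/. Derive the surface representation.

Rule 1 (degemination): no segment meets the environment; /kanahapehukaraaz/ is unchanged.
Rule 2 (intervocalic h-deletion): /h/ occurs between vowels /a/ and /a/, so it deletes. /h/ occurs between vowels /e/ and /u/, so it deletes. /kanahapehukaraaz/ → kanaapeukaraaz.
Rule 3 (intervocalic voicing): /p/ is a voiceless stop between vowels /a/ and /e/, so it voices to [b]. /k/ is a voiceless stop between vowels /u/ and /a/, so it voices to [g]. /kanaapeukaraaz/ → kanaabeugaraaz.
Rule 4 (final devoicing): /z/ is a voiced obstruent in word-final position, so it devoices to [s]. /kanaabeugaraaz/ → kanaabeugaraas.

kanaabeugaraas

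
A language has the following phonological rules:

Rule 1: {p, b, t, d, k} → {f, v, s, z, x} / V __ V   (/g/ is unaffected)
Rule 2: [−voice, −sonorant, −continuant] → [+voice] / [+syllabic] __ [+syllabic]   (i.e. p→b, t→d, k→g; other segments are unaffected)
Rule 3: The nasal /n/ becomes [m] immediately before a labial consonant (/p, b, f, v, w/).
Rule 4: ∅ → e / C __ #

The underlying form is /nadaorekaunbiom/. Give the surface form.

nazaorexaumbiome

Rule 1 (intervocalic spirantization): /d/ is a stop between vowels /a/ and /a/, so it spirantizes to the fricative [z]. /k/ is a stop between vowels /e/ and /a/, so it spirantizes to the fricative [x]. /nadaorekaunbiom/ → nazaorexaunbiom.
Rule 2 (intervocalic voicing): no segment meets the environment; /nazaorexaunbiom/ is unchanged.
Rule 3 (nasal place assimilation): /n/ precedes the labial consonant /b/, so it assimilates in place to [m]. /nazaorexaunbiom/ → nazaorexaumbiom.
Rule 4 (final e-epenthesis): the form ends in the consonant /m/, so [e] is inserted word-finally. /nazaorexaumbiom/ → nazaorexaumbiome.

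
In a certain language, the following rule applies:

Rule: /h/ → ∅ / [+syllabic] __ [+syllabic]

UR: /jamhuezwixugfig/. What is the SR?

No segment of /jamhuezwixugfig/ meets the structural description of the rule, so the form surfaces unchanged.

jamhuezwixugfig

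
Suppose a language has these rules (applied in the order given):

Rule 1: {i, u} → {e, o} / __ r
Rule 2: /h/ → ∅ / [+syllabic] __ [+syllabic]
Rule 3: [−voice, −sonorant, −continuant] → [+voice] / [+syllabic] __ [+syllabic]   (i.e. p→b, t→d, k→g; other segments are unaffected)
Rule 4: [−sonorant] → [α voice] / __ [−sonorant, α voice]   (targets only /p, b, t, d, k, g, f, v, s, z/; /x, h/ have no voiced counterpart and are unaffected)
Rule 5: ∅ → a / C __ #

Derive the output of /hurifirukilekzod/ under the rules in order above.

Rule 1 (pre-rhotic lowering): /u/ is a high vowel immediately before /r/, so it lowers to [o]. /i/ is a high vowel immediately before /r/, so it lowers to [e]. /hurifirukilekzod/ → horiferukilekzod.
Rule 2 (intervocalic h-deletion): no segment meets the environment; /horiferukilekzod/ is unchanged.
Rule 3 (intervocalic voicing): /k/ is a voiceless stop between vowels /u/ and /i/, so it voices to [g]. /horiferukilekzod/ → horiferugilekzod.
Rule 4 (regressive voicing assimilation): /k/ precedes the voiced obstruent /z/, so it voices to [g] by assimilation. /horiferugilekzod/ → horiferugilegzod.
Rule 5 (final a-epenthesis): the form ends in the consonant /d/, so [a] is inserted word-finally. /horiferugilegzod/ → horiferugilegzoda.

horiferugilegzoda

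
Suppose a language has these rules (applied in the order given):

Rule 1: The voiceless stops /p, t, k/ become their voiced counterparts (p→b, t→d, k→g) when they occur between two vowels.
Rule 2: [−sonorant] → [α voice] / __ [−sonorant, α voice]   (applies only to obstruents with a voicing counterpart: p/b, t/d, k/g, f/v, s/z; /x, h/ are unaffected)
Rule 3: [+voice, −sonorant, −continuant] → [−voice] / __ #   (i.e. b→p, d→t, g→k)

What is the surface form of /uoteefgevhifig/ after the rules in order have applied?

Rule 1 (intervocalic voicing): /t/ is a voiceless stop between vowels /o/ and /e/, so it voices to [d]. /uoteefgevhifig/ → uodeefgevhifig.
Rule 2 (regressive voicing assimilation): /f/ precedes the voiced obstruent /g/, so it voices to [v] by assimilation. /v/ precedes the voiceless obstruent /h/, so it devoices to [f] by assimilation. /uodeefgevhifig/ → uodeevgefhifig.
Rule 3 (final devoicing): /g/ is a voiced stop in word-final position, so it devoices to [k]. /uodeevgefhifig/ → uodeevgefhifik.

uodeevgefhifik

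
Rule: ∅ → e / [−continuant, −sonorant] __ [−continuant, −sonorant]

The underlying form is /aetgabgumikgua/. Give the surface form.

aetegabegumikegua

/t/ and /g/ form a stop–stop cluster, so [e] is inserted between them.
/b/ and /g/ form a stop–stop cluster, so [e] is inserted between them.
/k/ and /g/ form a stop–stop cluster, so [e] is inserted between them.
Surface form: [aetegabegumikegua].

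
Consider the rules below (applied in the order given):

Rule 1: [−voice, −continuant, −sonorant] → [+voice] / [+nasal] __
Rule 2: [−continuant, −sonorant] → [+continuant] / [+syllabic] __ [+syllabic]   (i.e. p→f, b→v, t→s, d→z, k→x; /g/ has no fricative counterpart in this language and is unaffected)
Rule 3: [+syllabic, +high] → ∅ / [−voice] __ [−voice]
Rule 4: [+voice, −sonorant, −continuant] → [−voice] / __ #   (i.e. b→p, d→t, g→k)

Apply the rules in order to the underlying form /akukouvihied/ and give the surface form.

Rule 1 (post-nasal voicing): no segment meets the environment; /akukouvihied/ is unchanged.
Rule 2 (intervocalic spirantization): /k/ is a stop between vowels /a/ and /u/, so it spirantizes to the fricative [x]. /k/ is a stop between vowels /u/ and /o/, so it spirantizes to the fricative [x]. /akukouvihied/ → axuxouvihied.
Rule 3 (high vowel syncope): /u/ is a high vowel flanked by voiceless consonants /x/ and /x/, so it deletes. /axuxouvihied/ → axxouvihied.
Rule 4 (final devoicing): /d/ is a voiced stop in word-final position, so it devoices to [t]. /axxouvihied/ → axxouvihiet.

axxouvihiet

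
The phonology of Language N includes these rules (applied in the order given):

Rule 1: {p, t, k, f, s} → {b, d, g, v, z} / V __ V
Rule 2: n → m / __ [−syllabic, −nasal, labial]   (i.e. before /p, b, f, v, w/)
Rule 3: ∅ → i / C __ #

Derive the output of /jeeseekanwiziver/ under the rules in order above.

Rule 1 (intervocalic voicing): /s/ is a voiceless obstruent between vowels /e/ and /e/, so it voices to [z]. /k/ is a voiceless obstruent between vowels /e/ and /a/, so it voices to [g]. /jeeseekanwiziver/ → jeezeeganwiziver.
Rule 2 (nasal place assimilation): /n/ precedes the labial consonant /w/, so it assimilates in place to [m]. /jeezeeganwiziver/ → jeezeegamwiziver.
Rule 3 (final i-epenthesis): the form ends in the consonant /r/, so [i] is inserted word-finally. /jeezeegamwiziver/ → jeezeegamwiziveri.

jeezeegamwiziveri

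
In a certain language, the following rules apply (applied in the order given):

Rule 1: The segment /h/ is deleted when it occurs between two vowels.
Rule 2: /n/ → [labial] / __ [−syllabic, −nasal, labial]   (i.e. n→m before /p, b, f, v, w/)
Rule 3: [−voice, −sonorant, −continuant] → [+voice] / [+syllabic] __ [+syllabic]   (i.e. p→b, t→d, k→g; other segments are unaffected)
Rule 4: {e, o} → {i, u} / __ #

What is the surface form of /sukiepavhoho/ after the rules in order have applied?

Rule 1 (intervocalic h-deletion): /h/ occurs between vowels /o/ and /o/, so it deletes. /sukiepavhoho/ → sukiepavhoo.
Rule 2 (nasal place assimilation): no segment meets the environment; /sukiepavhoo/ is unchanged.
Rule 3 (intervocalic voicing): /k/ is a voiceless stop between vowels /u/ and /i/, so it voices to [g]. /p/ is a voiceless stop between vowels /e/ and /a/, so it voices to [b]. /sukiepavhoo/ → sugiebavhoo.
Rule 4 (final vowel raising): /o/ is a mid vowel in word-final position, so it raises to [u]. /sugiebavhoo/ → sugiebavhou.

sugiebavhou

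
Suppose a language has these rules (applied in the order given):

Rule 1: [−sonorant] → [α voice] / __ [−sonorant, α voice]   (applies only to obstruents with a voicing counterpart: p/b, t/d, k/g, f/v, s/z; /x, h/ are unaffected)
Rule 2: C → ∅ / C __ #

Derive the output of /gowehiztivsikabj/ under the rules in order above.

Rule 1 (regressive voicing assimilation): /z/ precedes the voiceless obstruent /t/, so it devoices to [s] by assimilation. /v/ precedes the voiceless obstruent /s/, so it devoices to [f] by assimilation. /gowehiztivsikabj/ → gowehistifsikabj.
Rule 2 (final cluster simplification): /j/ is the second consonant of a word-final cluster /bj/, so it deletes. /gowehistifsikabj/ → gowehistifsikab.

gowehistifsikab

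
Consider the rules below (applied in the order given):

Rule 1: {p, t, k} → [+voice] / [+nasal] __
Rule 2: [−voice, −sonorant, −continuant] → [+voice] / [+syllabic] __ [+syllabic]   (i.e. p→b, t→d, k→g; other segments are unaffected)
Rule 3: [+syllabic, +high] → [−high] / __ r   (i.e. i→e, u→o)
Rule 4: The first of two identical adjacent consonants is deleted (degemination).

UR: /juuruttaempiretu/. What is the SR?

juorutaemberedu

Rule 1 (post-nasal voicing): /p/ is a voiceless stop immediately after the nasal /m/, so it voices to [b]. /juuruttaempiretu/ → juuruttaembiretu.
Rule 2 (intervocalic voicing): /t/ is a voiceless stop between vowels /e/ and /u/, so it voices to [d]. /juuruttaembiretu/ → juuruttaembiredu.
Rule 3 (pre-rhotic lowering): /u/ is a high vowel immediately before /r/, so it lowers to [o]. /i/ is a high vowel immediately before /r/, so it lowers to [e]. /juuruttaembiredu/ → juoruttaemberedu.
Rule 4 (degemination): /tt/ is a geminate; the first /t/ deletes. /juoruttaemberedu/ → juorutaemberedu.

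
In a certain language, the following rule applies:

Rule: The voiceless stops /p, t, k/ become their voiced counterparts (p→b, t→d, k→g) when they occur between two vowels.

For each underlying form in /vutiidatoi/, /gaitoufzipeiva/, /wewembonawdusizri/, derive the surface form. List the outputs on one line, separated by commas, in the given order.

/vutiidatoi/: /t/ is a voiceless stop between vowels /u/ and /i/, so it voices to [d]. /t/ is a voiceless stop between vowels /a/ and /o/, so it voices to [d]. → [vudiidadoi].
/gaitoufzipeiva/: /t/ is a voiceless stop between vowels /i/ and /o/, so it voices to [d]. /p/ is a voiceless stop between vowels /i/ and /e/, so it voices to [b]. → [gaidoufzibeiva].
/wewembonawdusizri/: the rule's environment is not met; surfaces unchanged as [wewembonawdusizri].

vudiidadoi, gaidoufzibeiva, wewembonawdusizri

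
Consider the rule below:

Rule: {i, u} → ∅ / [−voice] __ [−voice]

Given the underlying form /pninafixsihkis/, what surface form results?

/i/ is a high vowel flanked by voiceless consonants /f/ and /x/, so it deletes.
/i/ is a high vowel flanked by voiceless consonants /s/ and /h/, so it deletes.
/i/ is a high vowel flanked by voiceless consonants /k/ and /s/, so it deletes.
The other instance of /i/ does not occur in the required environment and remains unchanged.
Surface form: [pninafxshks].

pninafxshks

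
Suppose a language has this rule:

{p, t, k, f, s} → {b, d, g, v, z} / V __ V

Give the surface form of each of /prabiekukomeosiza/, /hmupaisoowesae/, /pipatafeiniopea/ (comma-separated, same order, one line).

prabiegugomeoziza, hmubaizoowezae, pibadaveiniobea

/prabiekukomeosiza/: /k/ is a voiceless obstruent between vowels /e/ and /u/, so it voices to [g]. /k/ is a voiceless obstruent between vowels /u/ and /o/, so it voices to [g]. /s/ is a voiceless obstruent between vowels /o/ and /i/, so it voices to [z]. → [prabiegugomeoziza].
/hmupaisoowesae/: /p/ is a voiceless obstruent between vowels /u/ and /a/, so it voices to [b]. /s/ is a voiceless obstruent between vowels /i/ and /o/, so it voices to [z]. /s/ is a voiceless obstruent between vowels /e/ and /a/, so it voices to [z]. → [hmubaizoowezae].
/pipatafeiniopea/: /p/ is a voiceless obstruent between vowels /i/ and /a/, so it voices to [b]. /t/ is a voiceless obstruent between vowels /a/ and /a/, so it voices to [d]. /f/ is a voiceless obstruent between vowels /a/ and /e/, so it voices to [v]. /p/ is a voiceless obstruent between vowels /o/ and /e/, so it voices to [b]. → [pibadaveiniobea].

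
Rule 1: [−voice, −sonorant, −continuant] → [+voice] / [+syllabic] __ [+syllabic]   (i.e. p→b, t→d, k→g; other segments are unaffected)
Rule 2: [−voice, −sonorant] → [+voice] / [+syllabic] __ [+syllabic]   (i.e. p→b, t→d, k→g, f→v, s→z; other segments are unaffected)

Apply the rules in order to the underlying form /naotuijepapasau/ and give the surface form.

naoduijebabazau

Rule 1 (intervocalic voicing): /t/ is a voiceless stop between vowels /o/ and /u/, so it voices to [d]. /p/ is a voiceless stop between vowels /e/ and /a/, so it voices to [b]. /p/ is a voiceless stop between vowels /a/ and /a/, so it voices to [b]. /naotuijepapasau/ → naoduijebabasau.
Rule 2 (intervocalic voicing): /s/ is a voiceless obstruent between vowels /a/ and /a/, so it voices to [z]. /naoduijebabasau/ → naoduijebabazau.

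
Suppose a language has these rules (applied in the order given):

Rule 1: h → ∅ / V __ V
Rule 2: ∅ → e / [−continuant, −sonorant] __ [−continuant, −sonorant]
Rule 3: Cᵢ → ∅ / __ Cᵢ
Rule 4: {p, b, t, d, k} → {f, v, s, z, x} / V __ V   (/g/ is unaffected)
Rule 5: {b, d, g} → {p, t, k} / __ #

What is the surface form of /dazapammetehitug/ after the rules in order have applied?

dazafameseisuk

Rule 1 (intervocalic h-deletion): /h/ occurs between vowels /e/ and /i/, so it deletes. /dazapammetehitug/ → dazapammeteitug.
Rule 2 (stop-cluster e-epenthesis): no segment meets the environment; /dazapammeteitug/ is unchanged.
Rule 3 (degemination): /mm/ is a geminate; the first /m/ deletes. /dazapammeteitug/ → dazapameteitug.
Rule 4 (intervocalic spirantization): /p/ is a stop between vowels /a/ and /a/, so it spirantizes to the fricative [f]. /t/ is a stop between vowels /e/ and /e/, so it spirantizes to the fricative [s]. /t/ is a stop between vowels /i/ and /u/, so it spirantizes to the fricative [s]. /dazapameteitug/ → dazafameseisug.
Rule 5 (final devoicing): /g/ is a voiced stop in word-final position, so it devoices to [k]. /dazafameseisug/ → dazafameseisuk.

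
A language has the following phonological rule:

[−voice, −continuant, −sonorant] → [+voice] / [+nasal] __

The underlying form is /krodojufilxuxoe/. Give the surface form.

No segment of /krodojufilxuxoe/ meets the structural description of the rule, so the form surfaces unchanged.

krodojufilxuxoe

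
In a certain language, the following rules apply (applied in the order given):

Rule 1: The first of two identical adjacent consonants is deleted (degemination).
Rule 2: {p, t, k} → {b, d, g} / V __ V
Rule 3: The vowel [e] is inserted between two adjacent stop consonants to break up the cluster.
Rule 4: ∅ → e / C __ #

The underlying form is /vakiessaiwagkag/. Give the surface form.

vagiesaiwagekage

Rule 1 (degemination): /ss/ is a geminate; the first /s/ deletes. /vakiessaiwagkag/ → vakiesaiwagkag.
Rule 2 (intervocalic voicing): /k/ is a voiceless stop between vowels /a/ and /i/, so it voices to [g]. /vakiesaiwagkag/ → vagiesaiwagkag.
Rule 3 (stop-cluster e-epenthesis): /g/ and /k/ form a stop–stop cluster, so [e] is inserted between them. /vagiesaiwagkag/ → vagiesaiwagekag.
Rule 4 (final e-epenthesis): the form ends in the consonant /g/, so [e] is inserted word-finally. /vagiesaiwagekag/ → vagiesaiwagekage.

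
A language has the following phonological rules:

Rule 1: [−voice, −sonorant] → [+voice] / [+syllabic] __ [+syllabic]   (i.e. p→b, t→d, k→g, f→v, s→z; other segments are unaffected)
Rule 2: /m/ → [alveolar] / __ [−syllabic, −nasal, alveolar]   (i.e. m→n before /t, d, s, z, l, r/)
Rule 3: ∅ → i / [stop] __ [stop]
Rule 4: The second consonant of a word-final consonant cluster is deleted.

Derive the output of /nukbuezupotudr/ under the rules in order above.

Rule 1 (intervocalic voicing): /p/ is a voiceless obstruent between vowels /u/ and /o/, so it voices to [b]. /t/ is a voiceless obstruent between vowels /o/ and /u/, so it voices to [d]. /nukbuezupotudr/ → nukbuezubodudr.
Rule 2 (nasal place assimilation): no segment meets the environment; /nukbuezubodudr/ is unchanged.
Rule 3 (stop-cluster i-epenthesis): /k/ and /b/ form a stop–stop cluster, so [i] is inserted between them. /nukbuezubodudr/ → nukibuezubodudr.
Rule 4 (final cluster simplification): /r/ is the second consonant of a word-final cluster /dr/, so it deletes. /nukibuezubodudr/ → nukibuezubodud.

nukibuezubodud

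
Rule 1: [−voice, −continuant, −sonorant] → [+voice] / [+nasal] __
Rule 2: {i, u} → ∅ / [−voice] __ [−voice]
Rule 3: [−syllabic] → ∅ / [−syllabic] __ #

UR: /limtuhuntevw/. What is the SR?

Rule 1 (post-nasal voicing): /t/ is a voiceless stop immediately after the nasal /m/, so it voices to [d]. /t/ is a voiceless stop immediately after the nasal /n/, so it voices to [d]. /limtuhuntevw/ → limduhundevw.
Rule 2 (high vowel syncope): no segment meets the environment; /limduhundevw/ is unchanged.
Rule 3 (final cluster simplification): /w/ is the second consonant of a word-final cluster /vw/, so it deletes. /limduhundevw/ → limduhundev.

limduhundev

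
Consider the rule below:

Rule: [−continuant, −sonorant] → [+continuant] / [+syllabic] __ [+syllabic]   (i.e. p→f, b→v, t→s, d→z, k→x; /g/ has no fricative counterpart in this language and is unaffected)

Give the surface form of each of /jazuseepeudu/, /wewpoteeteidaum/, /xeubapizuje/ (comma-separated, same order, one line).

jazuseefeuzu, wewposeeseizaum, xeuvafizuje

/jazuseepeudu/: /p/ is a stop between vowels /e/ and /e/, so it spirantizes to the fricative [f]. /d/ is a stop between vowels /u/ and /u/, so it spirantizes to the fricative [z]. → [jazuseefeuzu].
/wewpoteeteidaum/: /t/ is a stop between vowels /o/ and /e/, so it spirantizes to the fricative [s]. /t/ is a stop between vowels /e/ and /e/, so it spirantizes to the fricative [s]. /d/ is a stop between vowels /i/ and /a/, so it spirantizes to the fricative [z]. → [wewposeeseizaum].
/xeubapizuje/: /b/ is a stop between vowels /u/ and /a/, so it spirantizes to the fricative [v]. /p/ is a stop between vowels /a/ and /i/, so it spirantizes to the fricative [f]. → [xeuvafizuje].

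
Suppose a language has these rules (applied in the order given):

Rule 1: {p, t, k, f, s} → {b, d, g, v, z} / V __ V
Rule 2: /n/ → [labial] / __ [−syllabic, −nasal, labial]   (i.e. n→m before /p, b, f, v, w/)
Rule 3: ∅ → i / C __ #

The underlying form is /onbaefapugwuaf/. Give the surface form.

Rule 1 (intervocalic voicing): /f/ is a voiceless obstruent between vowels /e/ and /a/, so it voices to [v]. /p/ is a voiceless obstruent between vowels /a/ and /u/, so it voices to [b]. /onbaefapugwuaf/ → onbaevabugwuaf.
Rule 2 (nasal place assimilation): /n/ precedes the labial consonant /b/, so it assimilates in place to [m]. /onbaevabugwuaf/ → ombaevabugwuaf.
Rule 3 (final i-epenthesis): the form ends in the consonant /f/, so [i] is inserted word-finally. /ombaevabugwuaf/ → ombaevabugwuafi.

ombaevabugwuafi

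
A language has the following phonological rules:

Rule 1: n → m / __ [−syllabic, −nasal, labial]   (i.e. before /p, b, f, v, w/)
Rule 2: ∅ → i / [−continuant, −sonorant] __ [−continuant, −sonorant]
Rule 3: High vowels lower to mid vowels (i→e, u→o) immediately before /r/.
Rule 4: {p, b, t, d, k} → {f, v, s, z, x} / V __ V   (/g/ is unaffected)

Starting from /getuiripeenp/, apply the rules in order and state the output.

Rule 1 (nasal place assimilation): /n/ precedes the labial consonant /p/, so it assimilates in place to [m]. /getuiripeenp/ → getuiripeemp.
Rule 2 (stop-cluster i-epenthesis): no segment meets the environment; /getuiripeemp/ is unchanged.
Rule 3 (pre-rhotic lowering): /i/ is a high vowel immediately before /r/, so it lowers to [e]. /getuiripeemp/ → getueripeemp.
Rule 4 (intervocalic spirantization): /t/ is a stop between vowels /e/ and /u/, so it spirantizes to the fricative [s]. /p/ is a stop between vowels /i/ and /e/, so it spirantizes to the fricative [f]. /getueripeemp/ → gesuerifeemp.

gesuerifeemp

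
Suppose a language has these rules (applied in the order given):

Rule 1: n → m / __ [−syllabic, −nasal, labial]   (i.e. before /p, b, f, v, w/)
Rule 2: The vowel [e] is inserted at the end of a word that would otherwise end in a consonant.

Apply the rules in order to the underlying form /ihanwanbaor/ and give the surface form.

ihamwambaore

Rule 1 (nasal place assimilation): /n/ precedes the labial consonant /w/, so it assimilates in place to [m]. /n/ precedes the labial consonant /b/, so it assimilates in place to [m]. /ihanwanbaor/ → ihamwambaor.
Rule 2 (final e-epenthesis): the form ends in the consonant /r/, so [e] is inserted word-finally. /ihamwambaor/ → ihamwambaore.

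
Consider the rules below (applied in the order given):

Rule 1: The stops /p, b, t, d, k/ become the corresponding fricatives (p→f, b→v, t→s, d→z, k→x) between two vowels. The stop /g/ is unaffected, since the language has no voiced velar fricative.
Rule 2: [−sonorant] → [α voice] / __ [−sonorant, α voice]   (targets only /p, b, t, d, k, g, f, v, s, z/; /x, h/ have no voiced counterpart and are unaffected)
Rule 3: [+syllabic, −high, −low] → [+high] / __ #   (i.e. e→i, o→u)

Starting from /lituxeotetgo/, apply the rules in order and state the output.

lisuxeosedgu

Rule 1 (intervocalic spirantization): /t/ is a stop between vowels /i/ and /u/, so it spirantizes to the fricative [s]. /t/ is a stop between vowels /o/ and /e/, so it spirantizes to the fricative [s]. /lituxeotetgo/ → lisuxeosetgo.
Rule 2 (regressive voicing assimilation): /t/ precedes the voiced obstruent /g/, so it voices to [d] by assimilation. /lisuxeosetgo/ → lisuxeosedgo.
Rule 3 (final vowel raising): /o/ is a mid vowel in word-final position, so it raises to [u]. /lisuxeosedgo/ → lisuxeosedgu.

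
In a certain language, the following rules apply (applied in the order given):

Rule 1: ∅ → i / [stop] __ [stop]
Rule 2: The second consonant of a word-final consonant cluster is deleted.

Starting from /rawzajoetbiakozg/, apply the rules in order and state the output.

rawzajoetibiakoz

Rule 1 (stop-cluster i-epenthesis): /t/ and /b/ form a stop–stop cluster, so [i] is inserted between them. /rawzajoetbiakozg/ → rawzajoetibiakozg.
Rule 2 (final cluster simplification): /g/ is the second consonant of a word-final cluster /zg/, so it deletes. /rawzajoetibiakozg/ → rawzajoetibiakoz.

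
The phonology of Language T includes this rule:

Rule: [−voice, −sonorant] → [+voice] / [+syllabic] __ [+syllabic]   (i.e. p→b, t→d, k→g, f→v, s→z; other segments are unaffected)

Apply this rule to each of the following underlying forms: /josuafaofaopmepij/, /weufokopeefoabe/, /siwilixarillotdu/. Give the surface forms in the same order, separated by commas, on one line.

jozuavaovaopmebij, weuvogobeevoabe, siwilixarillotdu

/josuafaofaopmepij/: /s/ is a voiceless obstruent between vowels /o/ and /u/, so it voices to [z]. /f/ is a voiceless obstruent between vowels /a/ and /a/, so it voices to [v]. /f/ is a voiceless obstruent between vowels /o/ and /a/, so it voices to [v]. /p/ is a voiceless obstruent between vowels /e/ and /i/, so it voices to [b]. → [jozuavaovaopmebij].
/weufokopeefoabe/: /f/ is a voiceless obstruent between vowels /u/ and /o/, so it voices to [v]. /k/ is a voiceless obstruent between vowels /o/ and /o/, so it voices to [g]. /p/ is a voiceless obstruent between vowels /o/ and /e/, so it voices to [b]. /f/ is a voiceless obstruent between vowels /e/ and /o/, so it voices to [v]. → [weuvogobeevoabe].
/siwilixarillotdu/: the rule's environment is not met; surfaces unchanged as [siwilixarillotdu].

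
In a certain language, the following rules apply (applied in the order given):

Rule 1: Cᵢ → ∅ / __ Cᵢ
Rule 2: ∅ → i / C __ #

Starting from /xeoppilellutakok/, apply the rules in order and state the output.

Rule 1 (degemination): /pp/ is a geminate; the first /p/ deletes. /ll/ is a geminate; the first /l/ deletes. /xeoppilellutakok/ → xeopilelutakok.
Rule 2 (final i-epenthesis): the form ends in the consonant /k/, so [i] is inserted word-finally. /xeopilelutakok/ → xeopilelutakoki.

xeopilelutakoki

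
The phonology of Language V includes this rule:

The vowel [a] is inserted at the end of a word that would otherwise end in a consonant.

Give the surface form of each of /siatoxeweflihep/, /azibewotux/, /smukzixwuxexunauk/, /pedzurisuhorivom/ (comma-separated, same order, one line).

siatoxeweflihepa, azibewotuxa, smukzixwuxexunauka, pedzurisuhorivoma

/siatoxeweflihep/: the form ends in the consonant /p/, so [a] is inserted word-finally. → [siatoxeweflihepa].
/azibewotux/: the form ends in the consonant /x/, so [a] is inserted word-finally. → [azibewotuxa].
/smukzixwuxexunauk/: the form ends in the consonant /k/, so [a] is inserted word-finally. → [smukzixwuxexunauka].
/pedzurisuhorivom/: the form ends in the consonant /m/, so [a] is inserted word-finally. → [pedzurisuhorivoma].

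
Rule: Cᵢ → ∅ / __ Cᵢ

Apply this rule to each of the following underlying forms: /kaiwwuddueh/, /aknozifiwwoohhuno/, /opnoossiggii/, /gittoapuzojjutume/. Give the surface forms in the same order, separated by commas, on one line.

/kaiwwuddueh/: /ww/ is a geminate; the first /w/ deletes. /dd/ is a geminate; the first /d/ deletes. → [kaiwudueh].
/aknozifiwwoohhuno/: /ww/ is a geminate; the first /w/ deletes. /hh/ is a geminate; the first /h/ deletes. → [aknozifiwoohuno].
/opnoossiggii/: /ss/ is a geminate; the first /s/ deletes. /gg/ is a geminate; the first /g/ deletes. → [opnoosigii].
/gittoapuzojjutume/: /tt/ is a geminate; the first /t/ deletes. /jj/ is a geminate; the first /j/ deletes. → [gitoapuzojutume].

kaiwudueh, aknozifiwoohuno, opnoosigii, gitoapuzojutume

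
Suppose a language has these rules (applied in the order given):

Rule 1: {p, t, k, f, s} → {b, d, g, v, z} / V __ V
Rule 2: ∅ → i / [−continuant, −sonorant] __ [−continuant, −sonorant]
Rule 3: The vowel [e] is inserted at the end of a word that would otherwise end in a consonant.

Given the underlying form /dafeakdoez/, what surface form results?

daveakidoeze

Rule 1 (intervocalic voicing): /f/ is a voiceless obstruent between vowels /a/ and /e/, so it voices to [v]. /dafeakdoez/ → daveakdoez.
Rule 2 (stop-cluster i-epenthesis): /k/ and /d/ form a stop–stop cluster, so [i] is inserted between them. /daveakdoez/ → daveakidoez.
Rule 3 (final e-epenthesis): the form ends in the consonant /z/, so [e] is inserted word-finally. /daveakidoez/ → daveakidoeze.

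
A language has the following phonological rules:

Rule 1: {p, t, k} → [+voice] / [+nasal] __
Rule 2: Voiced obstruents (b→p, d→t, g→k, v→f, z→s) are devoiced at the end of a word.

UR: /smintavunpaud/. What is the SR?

smindavunbaut

Rule 1 (post-nasal voicing): /t/ is a voiceless stop immediately after the nasal /n/, so it voices to [d]. /p/ is a voiceless stop immediately after the nasal /n/, so it voices to [b]. /smintavunpaud/ → smindavunbaud.
Rule 2 (final devoicing): /d/ is a voiced obstruent in word-final position, so it devoices to [t]. /smindavunbaud/ → smindavunbaut.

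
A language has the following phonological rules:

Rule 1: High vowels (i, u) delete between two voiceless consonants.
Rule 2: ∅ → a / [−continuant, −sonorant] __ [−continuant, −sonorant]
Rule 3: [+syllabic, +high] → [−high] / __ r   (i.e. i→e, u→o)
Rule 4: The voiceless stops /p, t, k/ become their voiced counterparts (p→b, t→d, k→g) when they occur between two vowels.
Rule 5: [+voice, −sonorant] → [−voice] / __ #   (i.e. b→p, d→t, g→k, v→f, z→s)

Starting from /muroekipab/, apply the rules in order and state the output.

Rule 1 (high vowel syncope): /i/ is a high vowel flanked by voiceless consonants /k/ and /p/, so it deletes. /muroekipab/ → muroekpab.
Rule 2 (stop-cluster a-epenthesis): /k/ and /p/ form a stop–stop cluster, so [a] is inserted between them. /muroekpab/ → muroekapab.
Rule 3 (pre-rhotic lowering): /u/ is a high vowel immediately before /r/, so it lowers to [o]. /muroekapab/ → moroekapab.
Rule 4 (intervocalic voicing): /k/ is a voiceless stop between vowels /e/ and /a/, so it voices to [g]. /p/ is a voiceless stop between vowels /a/ and /a/, so it voices to [b]. /moroekapab/ → moroegabab.
Rule 5 (final devoicing): /b/ is a voiced obstruent in word-final position, so it devoices to [p]. /moroegabab/ → moroegabap.

moroegabap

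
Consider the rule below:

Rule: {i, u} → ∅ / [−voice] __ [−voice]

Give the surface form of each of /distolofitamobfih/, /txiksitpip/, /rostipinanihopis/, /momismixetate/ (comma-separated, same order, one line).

/distolofitamobfih/: /i/ is a high vowel flanked by voiceless consonants /f/ and /t/, so it deletes. /i/ is a high vowel flanked by voiceless consonants /f/ and /h/, so it deletes. → [distoloftamobfh].
/txiksitpip/: /i/ is a high vowel flanked by voiceless consonants /x/ and /k/, so it deletes. /i/ is a high vowel flanked by voiceless consonants /s/ and /t/, so it deletes. /i/ is a high vowel flanked by voiceless consonants /p/ and /p/, so it deletes. → [txkstpp].
/rostipinanihopis/: /i/ is a high vowel flanked by voiceless consonants /t/ and /p/, so it deletes. /i/ is a high vowel flanked by voiceless consonants /p/ and /s/, so it deletes. → [rostpinanihops].
/momismixetate/: the rule's environment is not met; surfaces unchanged as [momismixetate].

distoloftamobfh, txkstpp, rostpinanihops, momismixetate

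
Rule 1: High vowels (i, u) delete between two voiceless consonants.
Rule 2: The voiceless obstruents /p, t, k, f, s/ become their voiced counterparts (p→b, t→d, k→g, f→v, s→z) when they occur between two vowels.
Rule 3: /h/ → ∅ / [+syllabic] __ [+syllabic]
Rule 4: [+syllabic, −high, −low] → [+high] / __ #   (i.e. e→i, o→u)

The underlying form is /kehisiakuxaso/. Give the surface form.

kehsiakxazu

Rule 1 (high vowel syncope): /i/ is a high vowel flanked by voiceless consonants /h/ and /s/, so it deletes. /u/ is a high vowel flanked by voiceless consonants /k/ and /x/, so it deletes. /kehisiakuxaso/ → kehsiakxaso.
Rule 2 (intervocalic voicing): /s/ is a voiceless obstruent between vowels /a/ and /o/, so it voices to [z]. /kehsiakxaso/ → kehsiakxazo.
Rule 3 (intervocalic h-deletion): no segment meets the environment; /kehsiakxazo/ is unchanged.
Rule 4 (final vowel raising): /o/ is a mid vowel in word-final position, so it raises to [u]. /kehsiakxazo/ → kehsiakxazu.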